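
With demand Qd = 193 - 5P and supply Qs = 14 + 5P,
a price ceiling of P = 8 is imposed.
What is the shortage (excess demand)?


At P = 8:
Qd = 193 - 5*8 = 153
Qs = 14 + 5*8 = 54
Shortage = Qd - Qs = 153 - 54 = 99

99


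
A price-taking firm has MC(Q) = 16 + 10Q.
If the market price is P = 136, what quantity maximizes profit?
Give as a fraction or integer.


In perfect competition, profit is maximized where P = MC.
136 = 16 + 10Q
120 = 10Q
Q* = 120/10 = 12

12


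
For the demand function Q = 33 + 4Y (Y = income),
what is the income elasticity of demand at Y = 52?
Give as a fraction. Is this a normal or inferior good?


dQ/dY = 4
At Y = 52: Q = 33 + 4*52 = 241
Ey = (dQ/dY)(Y/Q) = 4 * 52 / 241 = 208/241
Since Ey > 0, this is a normal good.

208/241 (normal good)


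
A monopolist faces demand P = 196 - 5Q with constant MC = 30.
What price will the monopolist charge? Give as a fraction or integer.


MR = 196 - 10Q
Set MR = MC: 196 - 10Q = 30
Q* = 83/5
Substitute into demand:
P* = 196 - 5*83/5 = 113

113


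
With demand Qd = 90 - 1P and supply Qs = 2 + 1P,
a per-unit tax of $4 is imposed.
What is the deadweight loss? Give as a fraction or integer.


Pre-tax equilibrium quantity: Q* = 46
Post-tax equilibrium quantity: Q_tax = 44
Reduction in quantity: Q* - Q_tax = 2
DWL = (1/2) * tax * (Q* - Q_tax)
DWL = (1/2) * 4 * 2 = 4

4


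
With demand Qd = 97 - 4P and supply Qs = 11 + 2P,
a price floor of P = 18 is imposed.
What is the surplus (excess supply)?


At P = 18:
Qd = 97 - 4*18 = 25
Qs = 11 + 2*18 = 47
Surplus = Qs - Qd = 47 - 25 = 22

22


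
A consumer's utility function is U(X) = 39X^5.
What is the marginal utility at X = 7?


MU = dU/dX = 39*5*X^(5-1)
MU = 195*X^4
At X = 7:
MU = 195 * 7^4
MU = 195 * 2401 = 468195

468195


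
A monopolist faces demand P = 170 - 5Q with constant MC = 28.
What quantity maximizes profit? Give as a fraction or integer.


TR = P*Q = (170 - 5Q)Q = 170Q - 5Q^2
MR = dTR/dQ = 170 - 10Q
Set MR = MC:
170 - 10Q = 28
142 = 10Q
Q* = 142/10 = 71/5

71/5


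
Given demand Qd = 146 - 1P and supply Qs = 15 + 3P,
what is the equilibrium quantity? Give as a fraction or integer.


First find equilibrium price:
146 - 1P = 15 + 3P
P* = 131/4 = 131/4
Then substitute into demand:
Q* = 146 - 1 * 131/4 = 453/4

453/4


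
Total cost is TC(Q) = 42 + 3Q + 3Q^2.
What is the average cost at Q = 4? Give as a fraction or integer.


TC(4) = 42 + 3*4 + 3*4^2
TC(4) = 42 + 12 + 48 = 102
AC = TC/Q = 102/4 = 51/2

51/2


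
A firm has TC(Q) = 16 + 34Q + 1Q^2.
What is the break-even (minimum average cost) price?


AC(Q) = 16/Q + 34 + 1Q
To minimize: dAC/dQ = -16/Q^2 + 1 = 0
Q^2 = 16/1 = 16
Q* = 4
Min AC = 16/4 + 34 + 1*4
Min AC = 4 + 34 + 4 = 42

42


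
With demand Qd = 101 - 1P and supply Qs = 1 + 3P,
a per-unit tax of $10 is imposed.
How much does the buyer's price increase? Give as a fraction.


With a per-unit tax, the buyer's price increase depends on relative slopes.
Supply slope: d = 3, Demand slope: b = 1
Buyer's price increase = d * tax / (b + d)
= 3 * 10 / (1 + 3)
= 30 / 4 = 15/2

15/2


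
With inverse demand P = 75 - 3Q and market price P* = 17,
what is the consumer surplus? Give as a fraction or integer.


Maximum willingness to pay (at Q=0): P_max = 75
Quantity demanded at P* = 17:
Q* = (75 - 17)/3 = 58/3
CS = (1/2) * Q* * (P_max - P*)
CS = (1/2) * 58/3 * (75 - 17)
CS = (1/2) * 58/3 * 58 = 1682/3

1682/3


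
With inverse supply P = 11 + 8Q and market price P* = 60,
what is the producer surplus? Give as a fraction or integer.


Minimum supply price (at Q=0): P_min = 11
Quantity supplied at P* = 60:
Q* = (60 - 11)/8 = 49/8
PS = (1/2) * Q* * (P* - P_min)
PS = (1/2) * 49/8 * (60 - 11)
PS = (1/2) * 49/8 * 49 = 2401/16

2401/16


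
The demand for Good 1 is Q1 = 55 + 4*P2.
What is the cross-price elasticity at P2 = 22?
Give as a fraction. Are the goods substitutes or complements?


dQ1/dP2 = 4
At P2 = 22: Q1 = 55 + 4*22 = 143
Exy = (dQ1/dP2)(P2/Q1) = 4 * 22 / 143 = 8/13
Since Exy > 0, the goods are substitutes.

8/13 (substitutes)


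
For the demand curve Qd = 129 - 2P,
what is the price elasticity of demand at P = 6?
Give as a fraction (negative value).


dQ/dP = -2
At P = 6: Q = 129 - 2*6 = 117
E = (dQ/dP)(P/Q) = (-2)(6/117) = -4/39

-4/39


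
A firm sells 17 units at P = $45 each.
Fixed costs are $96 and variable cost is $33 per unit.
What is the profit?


Total Revenue = P * Q = 45 * 17 = $765
Total Cost = FC + VC*Q = 96 + 33*17 = $657
Profit = TR - TC = 765 - 657 = $108

$108


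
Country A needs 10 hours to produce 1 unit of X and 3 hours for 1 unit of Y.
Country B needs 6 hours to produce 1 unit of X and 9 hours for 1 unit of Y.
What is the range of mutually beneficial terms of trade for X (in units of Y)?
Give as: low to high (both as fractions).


Opportunity cost of X for Country A = hours_X / hours_Y = 10/3 = 10/3 units of Y
Opportunity cost of X for Country B = hours_X / hours_Y = 6/9 = 2/3 units of Y
Terms of trade must be between the two opportunity costs.
Range: 2/3 to 10/3

2/3 to 10/3


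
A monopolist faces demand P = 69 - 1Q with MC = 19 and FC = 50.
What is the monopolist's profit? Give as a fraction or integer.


MR = MC: 69 - 2Q = 19
Q* = 25
P* = 69 - 1*25 = 44
Profit = (P* - MC)*Q* - FC
= (44 - 19)*25 - 50
= 25*25 - 50
= 625 - 50 = 575

575


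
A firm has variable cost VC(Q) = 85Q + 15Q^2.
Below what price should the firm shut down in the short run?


AVC(Q) = VC(Q)/Q = 85 + 15Q
AVC is increasing in Q, so minimum AVC is at Q -> 0+.
Min AVC = 85
The firm should shut down if P < 85.

85


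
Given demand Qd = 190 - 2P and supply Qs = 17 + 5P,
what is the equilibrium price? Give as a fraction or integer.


At equilibrium, Qd = Qs.
190 - 2P = 17 + 5P
190 - 17 = 2P + 5P
173 = 7P
P* = 173/7 = 173/7

173/7


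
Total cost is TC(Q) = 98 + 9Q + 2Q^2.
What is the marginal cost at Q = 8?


MC = dTC/dQ = 9 + 2*2*Q
At Q = 8:
MC = 9 + 4*8
MC = 9 + 32 = 41

41


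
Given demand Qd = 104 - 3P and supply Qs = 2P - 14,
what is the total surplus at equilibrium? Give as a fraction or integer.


Find equilibrium: 104 - 3P = 2P - 14
104 + 14 = 5P
P* = 118/5 = 118/5
Q* = 2*118/5 - 14 = 166/5
Inverse demand: P = 104/3 - Q/3, so P_max = 104/3
Inverse supply: P = 7 + Q/2, so P_min = 7
CS = (1/2) * 166/5 * (104/3 - 118/5) = 13778/75
PS = (1/2) * 166/5 * (118/5 - 7) = 6889/25
TS = CS + PS = 13778/75 + 6889/25 = 6889/15

6889/15


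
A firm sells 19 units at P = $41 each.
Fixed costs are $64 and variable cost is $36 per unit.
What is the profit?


Total Revenue = P * Q = 41 * 19 = $779
Total Cost = FC + VC*Q = 64 + 36*19 = $748
Profit = TR - TC = 779 - 748 = $31

$31


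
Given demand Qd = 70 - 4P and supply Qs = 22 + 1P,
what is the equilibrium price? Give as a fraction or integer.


At equilibrium, Qd = Qs.
70 - 4P = 22 + 1P
70 - 22 = 4P + 1P
48 = 5P
P* = 48/5 = 48/5

48/5


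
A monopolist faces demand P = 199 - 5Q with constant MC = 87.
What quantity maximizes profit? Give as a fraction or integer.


TR = P*Q = (199 - 5Q)Q = 199Q - 5Q^2
MR = dTR/dQ = 199 - 10Q
Set MR = MC:
199 - 10Q = 87
112 = 10Q
Q* = 112/10 = 56/5

56/5


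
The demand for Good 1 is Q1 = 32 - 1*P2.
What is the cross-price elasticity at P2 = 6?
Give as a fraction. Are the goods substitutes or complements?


dQ1/dP2 = -1
At P2 = 6: Q1 = 32 - 1*6 = 26
Exy = (dQ1/dP2)(P2/Q1) = -1 * 6 / 26 = -3/13
Since Exy < 0, the goods are complements.

-3/13 (complements)


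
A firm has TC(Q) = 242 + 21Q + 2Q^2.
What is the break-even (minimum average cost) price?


AC(Q) = 242/Q + 21 + 2Q
To minimize: dAC/dQ = -242/Q^2 + 2 = 0
Q^2 = 242/2 = 121
Q* = 11
Min AC = 242/11 + 21 + 2*11
Min AC = 22 + 21 + 22 = 65

65


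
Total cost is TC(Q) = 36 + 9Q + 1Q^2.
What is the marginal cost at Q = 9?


MC = dTC/dQ = 9 + 2*1*Q
At Q = 9:
MC = 9 + 2*9
MC = 9 + 18 = 27

27


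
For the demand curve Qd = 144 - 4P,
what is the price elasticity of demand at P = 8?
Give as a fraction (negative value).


dQ/dP = -4
At P = 8: Q = 144 - 4*8 = 112
E = (dQ/dP)(P/Q) = (-4)(8/112) = -2/7

-2/7


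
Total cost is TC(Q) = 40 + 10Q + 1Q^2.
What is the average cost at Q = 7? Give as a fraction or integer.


TC(7) = 40 + 10*7 + 1*7^2
TC(7) = 40 + 70 + 49 = 159
AC = TC/Q = 159/7 = 159/7

159/7


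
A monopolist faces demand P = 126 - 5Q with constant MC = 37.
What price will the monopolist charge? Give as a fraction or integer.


MR = 126 - 10Q
Set MR = MC: 126 - 10Q = 37
Q* = 89/10
Substitute into demand:
P* = 126 - 5*89/10 = 163/2

163/2


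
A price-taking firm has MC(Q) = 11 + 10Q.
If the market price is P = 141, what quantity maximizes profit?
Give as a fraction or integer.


In perfect competition, profit is maximized where P = MC.
141 = 11 + 10Q
130 = 10Q
Q* = 130/10 = 13

13


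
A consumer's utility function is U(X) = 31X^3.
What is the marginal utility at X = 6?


MU = dU/dX = 31*3*X^(3-1)
MU = 93*X^2
At X = 6:
MU = 93 * 6^2
MU = 93 * 36 = 3348

3348


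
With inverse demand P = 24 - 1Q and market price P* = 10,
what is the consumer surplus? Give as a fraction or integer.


Maximum willingness to pay (at Q=0): P_max = 24
Quantity demanded at P* = 10:
Q* = (24 - 10)/1 = 14
CS = (1/2) * Q* * (P_max - P*)
CS = (1/2) * 14 * (24 - 10)
CS = (1/2) * 14 * 14 = 98

98


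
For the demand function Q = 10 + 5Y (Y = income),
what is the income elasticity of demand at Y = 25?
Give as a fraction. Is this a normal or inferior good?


dQ/dY = 5
At Y = 25: Q = 10 + 5*25 = 135
Ey = (dQ/dY)(Y/Q) = 5 * 25 / 135 = 25/27
Since Ey > 0, this is a normal good.

25/27 (normal good)


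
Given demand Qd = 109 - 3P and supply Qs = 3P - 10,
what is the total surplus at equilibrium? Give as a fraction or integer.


Find equilibrium: 109 - 3P = 3P - 10
109 + 10 = 6P
P* = 119/6 = 119/6
Q* = 3*119/6 - 10 = 99/2
Inverse demand: P = 109/3 - Q/3, so P_max = 109/3
Inverse supply: P = 10/3 + Q/3, so P_min = 10/3
CS = (1/2) * 99/2 * (109/3 - 119/6) = 3267/8
PS = (1/2) * 99/2 * (119/6 - 10/3) = 3267/8
TS = CS + PS = 3267/8 + 3267/8 = 3267/4

3267/4


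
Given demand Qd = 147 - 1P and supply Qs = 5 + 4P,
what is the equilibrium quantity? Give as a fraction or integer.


First find equilibrium price:
147 - 1P = 5 + 4P
P* = 142/5 = 142/5
Then substitute into demand:
Q* = 147 - 1 * 142/5 = 593/5

593/5


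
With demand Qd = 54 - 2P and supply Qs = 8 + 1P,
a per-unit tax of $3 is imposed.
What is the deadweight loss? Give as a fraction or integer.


Pre-tax equilibrium quantity: Q* = 70/3
Post-tax equilibrium quantity: Q_tax = 64/3
Reduction in quantity: Q* - Q_tax = 2
DWL = (1/2) * tax * (Q* - Q_tax)
DWL = (1/2) * 3 * 2 = 3

3


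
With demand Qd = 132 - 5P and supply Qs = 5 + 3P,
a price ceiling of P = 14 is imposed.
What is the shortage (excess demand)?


At P = 14:
Qd = 132 - 5*14 = 62
Qs = 5 + 3*14 = 47
Shortage = Qd - Qs = 62 - 47 = 15

15


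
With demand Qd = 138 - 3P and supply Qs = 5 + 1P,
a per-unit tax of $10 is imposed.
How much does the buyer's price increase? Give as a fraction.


With a per-unit tax, the buyer's price increase depends on relative slopes.
Supply slope: d = 1, Demand slope: b = 3
Buyer's price increase = d * tax / (b + d)
= 1 * 10 / (3 + 1)
= 10 / 4 = 5/2

5/2


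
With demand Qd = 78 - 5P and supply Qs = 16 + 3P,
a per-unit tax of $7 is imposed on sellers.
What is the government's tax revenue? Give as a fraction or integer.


With tax on sellers, new supply: Qs' = 16 + 3(P - 7)
= 3P - 5
New equilibrium quantity:
Q_new = 209/8
Tax revenue = tax * Q_new = 7 * 209/8 = 1463/8

1463/8


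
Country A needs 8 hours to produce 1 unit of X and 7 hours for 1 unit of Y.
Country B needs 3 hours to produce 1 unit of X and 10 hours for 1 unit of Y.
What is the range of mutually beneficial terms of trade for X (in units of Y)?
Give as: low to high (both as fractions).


Opportunity cost of X for Country A = hours_X / hours_Y = 8/7 = 8/7 units of Y
Opportunity cost of X for Country B = hours_X / hours_Y = 3/10 = 3/10 units of Y
Terms of trade must be between the two opportunity costs.
Range: 3/10 to 8/7

3/10 to 8/7


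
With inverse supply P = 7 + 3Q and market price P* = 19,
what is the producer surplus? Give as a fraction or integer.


Minimum supply price (at Q=0): P_min = 7
Quantity supplied at P* = 19:
Q* = (19 - 7)/3 = 4
PS = (1/2) * Q* * (P* - P_min)
PS = (1/2) * 4 * (19 - 7)
PS = (1/2) * 4 * 12 = 24

24


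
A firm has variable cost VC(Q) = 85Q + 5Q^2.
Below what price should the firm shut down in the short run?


AVC(Q) = VC(Q)/Q = 85 + 5Q
AVC is increasing in Q, so minimum AVC is at Q -> 0+.
Min AVC = 85
The firm should shut down if P < 85.

85


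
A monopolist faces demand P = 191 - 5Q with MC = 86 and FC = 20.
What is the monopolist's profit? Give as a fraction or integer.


MR = MC: 191 - 10Q = 86
Q* = 21/2
P* = 191 - 5*21/2 = 277/2
Profit = (P* - MC)*Q* - FC
= (277/2 - 86)*21/2 - 20
= 105/2*21/2 - 20
= 2205/4 - 20 = 2125/4

2125/4


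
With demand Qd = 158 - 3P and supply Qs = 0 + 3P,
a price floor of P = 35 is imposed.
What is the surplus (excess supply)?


At P = 35:
Qd = 158 - 3*35 = 53
Qs = 0 + 3*35 = 105
Surplus = Qs - Qd = 105 - 53 = 52

52


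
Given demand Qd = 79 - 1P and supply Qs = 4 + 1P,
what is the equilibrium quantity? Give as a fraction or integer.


First find equilibrium price:
79 - 1P = 4 + 1P
P* = 75/2 = 75/2
Then substitute into demand:
Q* = 79 - 1 * 75/2 = 83/2

83/2


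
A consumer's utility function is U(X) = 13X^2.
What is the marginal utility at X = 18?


MU = dU/dX = 13*2*X^(2-1)
MU = 26*X^1
At X = 18:
MU = 26 * 18^1
MU = 26 * 18 = 468

468


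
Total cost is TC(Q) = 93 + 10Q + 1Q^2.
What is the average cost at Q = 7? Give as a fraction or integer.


TC(7) = 93 + 10*7 + 1*7^2
TC(7) = 93 + 70 + 49 = 212
AC = TC/Q = 212/7 = 212/7

212/7


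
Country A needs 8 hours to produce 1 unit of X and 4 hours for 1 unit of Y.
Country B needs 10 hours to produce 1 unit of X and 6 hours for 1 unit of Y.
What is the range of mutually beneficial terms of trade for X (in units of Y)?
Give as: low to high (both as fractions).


Opportunity cost of X for Country A = hours_X / hours_Y = 8/4 = 2 units of Y
Opportunity cost of X for Country B = hours_X / hours_Y = 10/6 = 5/3 units of Y
Terms of trade must be between the two opportunity costs.
Range: 5/3 to 2

5/3 to 2


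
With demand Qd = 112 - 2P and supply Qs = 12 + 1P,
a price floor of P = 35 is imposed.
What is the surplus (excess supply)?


At P = 35:
Qd = 112 - 2*35 = 42
Qs = 12 + 1*35 = 47
Surplus = Qs - Qd = 47 - 42 = 5

5


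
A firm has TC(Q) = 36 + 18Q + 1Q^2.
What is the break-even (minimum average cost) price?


AC(Q) = 36/Q + 18 + 1Q
To minimize: dAC/dQ = -36/Q^2 + 1 = 0
Q^2 = 36/1 = 36
Q* = 6
Min AC = 36/6 + 18 + 1*6
Min AC = 6 + 18 + 6 = 30

30


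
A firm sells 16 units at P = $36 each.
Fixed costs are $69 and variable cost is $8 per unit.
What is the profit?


Total Revenue = P * Q = 36 * 16 = $576
Total Cost = FC + VC*Q = 69 + 8*16 = $197
Profit = TR - TC = 576 - 197 = $379

$379


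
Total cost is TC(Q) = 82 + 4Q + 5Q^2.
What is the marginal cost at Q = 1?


MC = dTC/dQ = 4 + 2*5*Q
At Q = 1:
MC = 4 + 10*1
MC = 4 + 10 = 14

14


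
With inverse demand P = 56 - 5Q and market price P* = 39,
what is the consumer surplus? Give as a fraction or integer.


Maximum willingness to pay (at Q=0): P_max = 56
Quantity demanded at P* = 39:
Q* = (56 - 39)/5 = 17/5
CS = (1/2) * Q* * (P_max - P*)
CS = (1/2) * 17/5 * (56 - 39)
CS = (1/2) * 17/5 * 17 = 289/10

289/10


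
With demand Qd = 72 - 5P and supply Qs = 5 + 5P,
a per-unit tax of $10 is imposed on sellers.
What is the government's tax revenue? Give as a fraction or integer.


With tax on sellers, new supply: Qs' = 5 + 5(P - 10)
= 5P - 45
New equilibrium quantity:
Q_new = 27/2
Tax revenue = tax * Q_new = 10 * 27/2 = 135

135


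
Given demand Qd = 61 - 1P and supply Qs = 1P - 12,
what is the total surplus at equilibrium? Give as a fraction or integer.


Find equilibrium: 61 - 1P = 1P - 12
61 + 12 = 2P
P* = 73/2 = 73/2
Q* = 1*73/2 - 12 = 49/2
Inverse demand: P = 61 - Q/1, so P_max = 61
Inverse supply: P = 12 + Q/1, so P_min = 12
CS = (1/2) * 49/2 * (61 - 73/2) = 2401/8
PS = (1/2) * 49/2 * (73/2 - 12) = 2401/8
TS = CS + PS = 2401/8 + 2401/8 = 2401/4

2401/4


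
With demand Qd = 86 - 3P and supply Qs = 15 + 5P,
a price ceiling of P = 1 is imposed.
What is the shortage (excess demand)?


At P = 1:
Qd = 86 - 3*1 = 83
Qs = 15 + 5*1 = 20
Shortage = Qd - Qs = 83 - 20 = 63

63


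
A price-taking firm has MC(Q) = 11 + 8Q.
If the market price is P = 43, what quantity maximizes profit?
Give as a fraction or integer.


In perfect competition, profit is maximized where P = MC.
43 = 11 + 8Q
32 = 8Q
Q* = 32/8 = 4

4


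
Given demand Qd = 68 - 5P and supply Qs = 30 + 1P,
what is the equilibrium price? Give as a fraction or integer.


At equilibrium, Qd = Qs.
68 - 5P = 30 + 1P
68 - 30 = 5P + 1P
38 = 6P
P* = 38/6 = 19/3

19/3


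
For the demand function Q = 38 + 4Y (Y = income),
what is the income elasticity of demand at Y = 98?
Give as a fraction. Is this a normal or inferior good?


dQ/dY = 4
At Y = 98: Q = 38 + 4*98 = 430
Ey = (dQ/dY)(Y/Q) = 4 * 98 / 430 = 196/215
Since Ey > 0, this is a normal good.

196/215 (normal good)


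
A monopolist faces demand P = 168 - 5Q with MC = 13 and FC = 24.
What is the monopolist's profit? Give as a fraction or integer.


MR = MC: 168 - 10Q = 13
Q* = 31/2
P* = 168 - 5*31/2 = 181/2
Profit = (P* - MC)*Q* - FC
= (181/2 - 13)*31/2 - 24
= 155/2*31/2 - 24
= 4805/4 - 24 = 4709/4

4709/4


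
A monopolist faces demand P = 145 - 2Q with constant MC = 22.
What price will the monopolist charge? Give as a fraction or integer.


MR = 145 - 4Q
Set MR = MC: 145 - 4Q = 22
Q* = 123/4
Substitute into demand:
P* = 145 - 2*123/4 = 167/2

167/2


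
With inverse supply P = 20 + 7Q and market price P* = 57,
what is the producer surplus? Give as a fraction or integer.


Minimum supply price (at Q=0): P_min = 20
Quantity supplied at P* = 57:
Q* = (57 - 20)/7 = 37/7
PS = (1/2) * Q* * (P* - P_min)
PS = (1/2) * 37/7 * (57 - 20)
PS = (1/2) * 37/7 * 37 = 1369/14

1369/14


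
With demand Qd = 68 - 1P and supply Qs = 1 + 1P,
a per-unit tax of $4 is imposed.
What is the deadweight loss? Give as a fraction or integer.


Pre-tax equilibrium quantity: Q* = 69/2
Post-tax equilibrium quantity: Q_tax = 65/2
Reduction in quantity: Q* - Q_tax = 2
DWL = (1/2) * tax * (Q* - Q_tax)
DWL = (1/2) * 4 * 2 = 4

4


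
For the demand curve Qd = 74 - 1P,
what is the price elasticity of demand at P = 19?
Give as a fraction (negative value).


dQ/dP = -1
At P = 19: Q = 74 - 1*19 = 55
E = (dQ/dP)(P/Q) = (-1)(19/55) = -19/55

-19/55


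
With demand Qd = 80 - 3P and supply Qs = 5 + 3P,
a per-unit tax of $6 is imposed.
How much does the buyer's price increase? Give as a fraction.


With a per-unit tax, the buyer's price increase depends on relative slopes.
Supply slope: d = 3, Demand slope: b = 3
Buyer's price increase = d * tax / (b + d)
= 3 * 6 / (3 + 3)
= 18 / 6 = 3

3


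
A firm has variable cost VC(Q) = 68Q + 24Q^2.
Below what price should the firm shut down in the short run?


AVC(Q) = VC(Q)/Q = 68 + 24Q
AVC is increasing in Q, so minimum AVC is at Q -> 0+.
Min AVC = 68
The firm should shut down if P < 68.

68


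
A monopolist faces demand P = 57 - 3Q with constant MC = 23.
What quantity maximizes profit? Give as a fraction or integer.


TR = P*Q = (57 - 3Q)Q = 57Q - 3Q^2
MR = dTR/dQ = 57 - 6Q
Set MR = MC:
57 - 6Q = 23
34 = 6Q
Q* = 34/6 = 17/3

17/3


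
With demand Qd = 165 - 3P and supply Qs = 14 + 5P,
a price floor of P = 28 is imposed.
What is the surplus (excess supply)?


At P = 28:
Qd = 165 - 3*28 = 81
Qs = 14 + 5*28 = 154
Surplus = Qs - Qd = 154 - 81 = 73

73


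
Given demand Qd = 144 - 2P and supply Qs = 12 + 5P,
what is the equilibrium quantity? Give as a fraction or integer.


First find equilibrium price:
144 - 2P = 12 + 5P
P* = 132/7 = 132/7
Then substitute into demand:
Q* = 144 - 2 * 132/7 = 744/7

744/7


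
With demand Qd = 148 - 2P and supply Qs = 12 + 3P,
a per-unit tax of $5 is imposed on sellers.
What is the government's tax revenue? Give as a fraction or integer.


With tax on sellers, new supply: Qs' = 12 + 3(P - 5)
= 3P - 3
New equilibrium quantity:
Q_new = 438/5
Tax revenue = tax * Q_new = 5 * 438/5 = 438

438


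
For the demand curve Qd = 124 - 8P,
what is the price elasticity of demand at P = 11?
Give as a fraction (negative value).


dQ/dP = -8
At P = 11: Q = 124 - 8*11 = 36
E = (dQ/dP)(P/Q) = (-8)(11/36) = -22/9

-22/9


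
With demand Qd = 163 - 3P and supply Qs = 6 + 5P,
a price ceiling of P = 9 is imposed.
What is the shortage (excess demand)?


At P = 9:
Qd = 163 - 3*9 = 136
Qs = 6 + 5*9 = 51
Shortage = Qd - Qs = 136 - 51 = 85

85


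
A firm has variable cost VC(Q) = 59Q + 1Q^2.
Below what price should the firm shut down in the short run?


AVC(Q) = VC(Q)/Q = 59 + 1Q
AVC is increasing in Q, so minimum AVC is at Q -> 0+.
Min AVC = 59
The firm should shut down if P < 59.

59


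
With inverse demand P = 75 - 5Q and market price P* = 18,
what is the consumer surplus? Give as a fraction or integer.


Maximum willingness to pay (at Q=0): P_max = 75
Quantity demanded at P* = 18:
Q* = (75 - 18)/5 = 57/5
CS = (1/2) * Q* * (P_max - P*)
CS = (1/2) * 57/5 * (75 - 18)
CS = (1/2) * 57/5 * 57 = 3249/10

3249/10


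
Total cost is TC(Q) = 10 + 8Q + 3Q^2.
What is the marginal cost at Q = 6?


MC = dTC/dQ = 8 + 2*3*Q
At Q = 6:
MC = 8 + 6*6
MC = 8 + 36 = 44

44


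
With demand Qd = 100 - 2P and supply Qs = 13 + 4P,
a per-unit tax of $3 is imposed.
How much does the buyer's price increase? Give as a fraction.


With a per-unit tax, the buyer's price increase depends on relative slopes.
Supply slope: d = 4, Demand slope: b = 2
Buyer's price increase = d * tax / (b + d)
= 4 * 3 / (2 + 4)
= 12 / 6 = 2

2


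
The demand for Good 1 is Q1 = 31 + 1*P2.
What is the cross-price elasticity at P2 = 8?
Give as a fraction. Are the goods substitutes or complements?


dQ1/dP2 = 1
At P2 = 8: Q1 = 31 + 1*8 = 39
Exy = (dQ1/dP2)(P2/Q1) = 1 * 8 / 39 = 8/39
Since Exy > 0, the goods are substitutes.

8/39 (substitutes)


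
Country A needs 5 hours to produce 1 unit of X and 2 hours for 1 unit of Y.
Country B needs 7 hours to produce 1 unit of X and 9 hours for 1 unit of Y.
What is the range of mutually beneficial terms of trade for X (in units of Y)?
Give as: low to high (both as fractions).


Opportunity cost of X for Country A = hours_X / hours_Y = 5/2 = 5/2 units of Y
Opportunity cost of X for Country B = hours_X / hours_Y = 7/9 = 7/9 units of Y
Terms of trade must be between the two opportunity costs.
Range: 7/9 to 5/2

7/9 to 5/2


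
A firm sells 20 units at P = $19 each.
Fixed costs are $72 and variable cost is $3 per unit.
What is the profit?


Total Revenue = P * Q = 19 * 20 = $380
Total Cost = FC + VC*Q = 72 + 3*20 = $132
Profit = TR - TC = 380 - 132 = $248

$248


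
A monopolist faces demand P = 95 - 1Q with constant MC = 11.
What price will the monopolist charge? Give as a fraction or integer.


MR = 95 - 2Q
Set MR = MC: 95 - 2Q = 11
Q* = 42
Substitute into demand:
P* = 95 - 1*42 = 53

53


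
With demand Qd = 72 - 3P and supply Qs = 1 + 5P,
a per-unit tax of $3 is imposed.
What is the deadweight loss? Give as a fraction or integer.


Pre-tax equilibrium quantity: Q* = 363/8
Post-tax equilibrium quantity: Q_tax = 159/4
Reduction in quantity: Q* - Q_tax = 45/8
DWL = (1/2) * tax * (Q* - Q_tax)
DWL = (1/2) * 3 * 45/8 = 135/16

135/16


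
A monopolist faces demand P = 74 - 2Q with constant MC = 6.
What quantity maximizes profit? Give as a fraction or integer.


TR = P*Q = (74 - 2Q)Q = 74Q - 2Q^2
MR = dTR/dQ = 74 - 4Q
Set MR = MC:
74 - 4Q = 6
68 = 4Q
Q* = 68/4 = 17

17


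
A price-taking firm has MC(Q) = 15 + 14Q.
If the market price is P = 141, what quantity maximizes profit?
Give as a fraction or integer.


In perfect competition, profit is maximized where P = MC.
141 = 15 + 14Q
126 = 14Q
Q* = 126/14 = 9

9


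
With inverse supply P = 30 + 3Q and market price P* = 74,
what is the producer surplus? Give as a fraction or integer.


Minimum supply price (at Q=0): P_min = 30
Quantity supplied at P* = 74:
Q* = (74 - 30)/3 = 44/3
PS = (1/2) * Q* * (P* - P_min)
PS = (1/2) * 44/3 * (74 - 30)
PS = (1/2) * 44/3 * 44 = 968/3

968/3


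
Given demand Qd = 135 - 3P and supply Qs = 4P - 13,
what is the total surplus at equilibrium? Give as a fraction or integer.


Find equilibrium: 135 - 3P = 4P - 13
135 + 13 = 7P
P* = 148/7 = 148/7
Q* = 4*148/7 - 13 = 501/7
Inverse demand: P = 45 - Q/3, so P_max = 45
Inverse supply: P = 13/4 + Q/4, so P_min = 13/4
CS = (1/2) * 501/7 * (45 - 148/7) = 83667/98
PS = (1/2) * 501/7 * (148/7 - 13/4) = 251001/392
TS = CS + PS = 83667/98 + 251001/392 = 83667/56

83667/56


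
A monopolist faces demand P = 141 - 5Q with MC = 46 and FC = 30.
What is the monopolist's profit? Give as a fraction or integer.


MR = MC: 141 - 10Q = 46
Q* = 19/2
P* = 141 - 5*19/2 = 187/2
Profit = (P* - MC)*Q* - FC
= (187/2 - 46)*19/2 - 30
= 95/2*19/2 - 30
= 1805/4 - 30 = 1685/4

1685/4


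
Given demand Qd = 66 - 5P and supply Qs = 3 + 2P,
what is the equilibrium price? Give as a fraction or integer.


At equilibrium, Qd = Qs.
66 - 5P = 3 + 2P
66 - 3 = 5P + 2P
63 = 7P
P* = 63/7 = 9

9


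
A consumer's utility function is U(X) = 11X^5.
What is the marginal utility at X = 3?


MU = dU/dX = 11*5*X^(5-1)
MU = 55*X^4
At X = 3:
MU = 55 * 3^4
MU = 55 * 81 = 4455

4455


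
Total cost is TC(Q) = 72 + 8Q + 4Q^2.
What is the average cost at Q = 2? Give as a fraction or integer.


TC(2) = 72 + 8*2 + 4*2^2
TC(2) = 72 + 16 + 16 = 104
AC = TC/Q = 104/2 = 52

52


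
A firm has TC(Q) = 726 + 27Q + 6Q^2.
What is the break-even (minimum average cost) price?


AC(Q) = 726/Q + 27 + 6Q
To minimize: dAC/dQ = -726/Q^2 + 6 = 0
Q^2 = 726/6 = 121
Q* = 11
Min AC = 726/11 + 27 + 6*11
Min AC = 66 + 27 + 66 = 159

159


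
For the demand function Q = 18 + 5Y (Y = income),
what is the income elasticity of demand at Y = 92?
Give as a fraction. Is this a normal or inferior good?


dQ/dY = 5
At Y = 92: Q = 18 + 5*92 = 478
Ey = (dQ/dY)(Y/Q) = 5 * 92 / 478 = 230/239
Since Ey > 0, this is a normal good.

230/239 (normal good)


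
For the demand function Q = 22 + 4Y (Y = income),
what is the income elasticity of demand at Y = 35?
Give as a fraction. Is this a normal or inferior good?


dQ/dY = 4
At Y = 35: Q = 22 + 4*35 = 162
Ey = (dQ/dY)(Y/Q) = 4 * 35 / 162 = 70/81
Since Ey > 0, this is a normal good.

70/81 (normal good)


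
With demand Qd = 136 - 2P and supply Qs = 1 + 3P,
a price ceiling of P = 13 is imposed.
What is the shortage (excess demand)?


At P = 13:
Qd = 136 - 2*13 = 110
Qs = 1 + 3*13 = 40
Shortage = Qd - Qs = 110 - 40 = 70

70


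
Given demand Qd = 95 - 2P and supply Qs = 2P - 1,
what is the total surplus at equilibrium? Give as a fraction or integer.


Find equilibrium: 95 - 2P = 2P - 1
95 + 1 = 4P
P* = 96/4 = 24
Q* = 2*24 - 1 = 47
Inverse demand: P = 95/2 - Q/2, so P_max = 95/2
Inverse supply: P = 1/2 + Q/2, so P_min = 1/2
CS = (1/2) * 47 * (95/2 - 24) = 2209/4
PS = (1/2) * 47 * (24 - 1/2) = 2209/4
TS = CS + PS = 2209/4 + 2209/4 = 2209/2

2209/2


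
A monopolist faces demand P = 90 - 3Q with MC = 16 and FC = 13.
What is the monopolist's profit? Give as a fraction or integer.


MR = MC: 90 - 6Q = 16
Q* = 37/3
P* = 90 - 3*37/3 = 53
Profit = (P* - MC)*Q* - FC
= (53 - 16)*37/3 - 13
= 37*37/3 - 13
= 1369/3 - 13 = 1330/3

1330/3


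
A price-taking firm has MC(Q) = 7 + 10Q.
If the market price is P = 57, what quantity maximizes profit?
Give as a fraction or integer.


In perfect competition, profit is maximized where P = MC.
57 = 7 + 10Q
50 = 10Q
Q* = 50/10 = 5

5


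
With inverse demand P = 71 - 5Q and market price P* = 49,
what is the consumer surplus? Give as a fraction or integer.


Maximum willingness to pay (at Q=0): P_max = 71
Quantity demanded at P* = 49:
Q* = (71 - 49)/5 = 22/5
CS = (1/2) * Q* * (P_max - P*)
CS = (1/2) * 22/5 * (71 - 49)
CS = (1/2) * 22/5 * 22 = 242/5

242/5


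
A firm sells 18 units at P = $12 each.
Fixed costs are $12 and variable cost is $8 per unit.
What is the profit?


Total Revenue = P * Q = 12 * 18 = $216
Total Cost = FC + VC*Q = 12 + 8*18 = $156
Profit = TR - TC = 216 - 156 = $60

$60


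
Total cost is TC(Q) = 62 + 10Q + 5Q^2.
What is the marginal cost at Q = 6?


MC = dTC/dQ = 10 + 2*5*Q
At Q = 6:
MC = 10 + 10*6
MC = 10 + 60 = 70

70


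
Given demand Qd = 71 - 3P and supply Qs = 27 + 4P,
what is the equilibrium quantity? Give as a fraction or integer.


First find equilibrium price:
71 - 3P = 27 + 4P
P* = 44/7 = 44/7
Then substitute into demand:
Q* = 71 - 3 * 44/7 = 365/7

365/7


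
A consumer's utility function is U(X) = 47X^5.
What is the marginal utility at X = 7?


MU = dU/dX = 47*5*X^(5-1)
MU = 235*X^4
At X = 7:
MU = 235 * 7^4
MU = 235 * 2401 = 564235

564235


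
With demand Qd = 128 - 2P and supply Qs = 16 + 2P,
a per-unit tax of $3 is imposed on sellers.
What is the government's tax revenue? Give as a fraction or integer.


With tax on sellers, new supply: Qs' = 16 + 2(P - 3)
= 10 + 2P
New equilibrium quantity:
Q_new = 69
Tax revenue = tax * Q_new = 3 * 69 = 207

207


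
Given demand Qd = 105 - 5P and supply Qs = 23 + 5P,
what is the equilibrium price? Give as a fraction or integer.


At equilibrium, Qd = Qs.
105 - 5P = 23 + 5P
105 - 23 = 5P + 5P
82 = 10P
P* = 82/10 = 41/5

41/5


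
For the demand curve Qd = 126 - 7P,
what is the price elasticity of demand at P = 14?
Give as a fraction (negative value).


dQ/dP = -7
At P = 14: Q = 126 - 7*14 = 28
E = (dQ/dP)(P/Q) = (-7)(14/28) = -7/2

-7/2


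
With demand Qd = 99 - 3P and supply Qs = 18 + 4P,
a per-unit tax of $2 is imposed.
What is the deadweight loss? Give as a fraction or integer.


Pre-tax equilibrium quantity: Q* = 450/7
Post-tax equilibrium quantity: Q_tax = 426/7
Reduction in quantity: Q* - Q_tax = 24/7
DWL = (1/2) * tax * (Q* - Q_tax)
DWL = (1/2) * 2 * 24/7 = 24/7

24/7


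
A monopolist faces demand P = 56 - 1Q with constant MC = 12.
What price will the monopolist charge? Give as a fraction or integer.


MR = 56 - 2Q
Set MR = MC: 56 - 2Q = 12
Q* = 22
Substitute into demand:
P* = 56 - 1*22 = 34

34


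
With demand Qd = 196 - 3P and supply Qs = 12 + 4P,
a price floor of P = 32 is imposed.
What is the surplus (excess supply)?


At P = 32:
Qd = 196 - 3*32 = 100
Qs = 12 + 4*32 = 140
Surplus = Qs - Qd = 140 - 100 = 40

40


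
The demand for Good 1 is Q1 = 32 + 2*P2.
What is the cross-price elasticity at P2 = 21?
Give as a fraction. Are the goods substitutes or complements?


dQ1/dP2 = 2
At P2 = 21: Q1 = 32 + 2*21 = 74
Exy = (dQ1/dP2)(P2/Q1) = 2 * 21 / 74 = 21/37
Since Exy > 0, the goods are substitutes.

21/37 (substitutes)


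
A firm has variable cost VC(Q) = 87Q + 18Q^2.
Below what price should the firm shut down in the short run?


AVC(Q) = VC(Q)/Q = 87 + 18Q
AVC is increasing in Q, so minimum AVC is at Q -> 0+.
Min AVC = 87
The firm should shut down if P < 87.

87


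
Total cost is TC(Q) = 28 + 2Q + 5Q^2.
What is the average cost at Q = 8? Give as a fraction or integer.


TC(8) = 28 + 2*8 + 5*8^2
TC(8) = 28 + 16 + 320 = 364
AC = TC/Q = 364/8 = 91/2

91/2


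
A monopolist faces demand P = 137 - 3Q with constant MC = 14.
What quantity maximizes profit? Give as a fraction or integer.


TR = P*Q = (137 - 3Q)Q = 137Q - 3Q^2
MR = dTR/dQ = 137 - 6Q
Set MR = MC:
137 - 6Q = 14
123 = 6Q
Q* = 123/6 = 41/2

41/2


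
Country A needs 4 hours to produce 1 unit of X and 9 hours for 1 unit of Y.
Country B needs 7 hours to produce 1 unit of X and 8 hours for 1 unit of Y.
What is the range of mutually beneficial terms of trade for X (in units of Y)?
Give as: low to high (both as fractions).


Opportunity cost of X for Country A = hours_X / hours_Y = 4/9 = 4/9 units of Y
Opportunity cost of X for Country B = hours_X / hours_Y = 7/8 = 7/8 units of Y
Terms of trade must be between the two opportunity costs.
Range: 4/9 to 7/8

4/9 to 7/8


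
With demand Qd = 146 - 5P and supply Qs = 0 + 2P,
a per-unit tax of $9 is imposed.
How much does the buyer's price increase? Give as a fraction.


With a per-unit tax, the buyer's price increase depends on relative slopes.
Supply slope: d = 2, Demand slope: b = 5
Buyer's price increase = d * tax / (b + d)
= 2 * 9 / (5 + 2)
= 18 / 7 = 18/7

18/7


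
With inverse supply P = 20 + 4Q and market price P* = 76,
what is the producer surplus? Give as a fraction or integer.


Minimum supply price (at Q=0): P_min = 20
Quantity supplied at P* = 76:
Q* = (76 - 20)/4 = 14
PS = (1/2) * Q* * (P* - P_min)
PS = (1/2) * 14 * (76 - 20)
PS = (1/2) * 14 * 56 = 392

392


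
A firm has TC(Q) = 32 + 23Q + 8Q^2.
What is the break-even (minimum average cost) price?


AC(Q) = 32/Q + 23 + 8Q
To minimize: dAC/dQ = -32/Q^2 + 8 = 0
Q^2 = 32/8 = 4
Q* = 2
Min AC = 32/2 + 23 + 8*2
Min AC = 16 + 23 + 16 = 55

55


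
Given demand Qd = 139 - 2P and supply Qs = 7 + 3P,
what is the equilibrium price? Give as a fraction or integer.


At equilibrium, Qd = Qs.
139 - 2P = 7 + 3P
139 - 7 = 2P + 3P
132 = 5P
P* = 132/5 = 132/5

132/5


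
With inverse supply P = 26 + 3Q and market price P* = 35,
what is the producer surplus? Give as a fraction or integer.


Minimum supply price (at Q=0): P_min = 26
Quantity supplied at P* = 35:
Q* = (35 - 26)/3 = 3
PS = (1/2) * Q* * (P* - P_min)
PS = (1/2) * 3 * (35 - 26)
PS = (1/2) * 3 * 9 = 27/2

27/2


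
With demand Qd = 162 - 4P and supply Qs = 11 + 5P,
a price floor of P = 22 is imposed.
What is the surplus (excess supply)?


At P = 22:
Qd = 162 - 4*22 = 74
Qs = 11 + 5*22 = 121
Surplus = Qs - Qd = 121 - 74 = 47

47


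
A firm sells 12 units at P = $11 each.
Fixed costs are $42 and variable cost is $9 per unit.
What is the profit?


Total Revenue = P * Q = 11 * 12 = $132
Total Cost = FC + VC*Q = 42 + 9*12 = $150
Profit = TR - TC = 132 - 150 = $-18

$-18


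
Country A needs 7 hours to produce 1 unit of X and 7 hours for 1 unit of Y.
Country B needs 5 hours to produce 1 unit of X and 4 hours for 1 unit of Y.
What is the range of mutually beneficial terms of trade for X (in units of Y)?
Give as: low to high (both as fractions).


Opportunity cost of X for Country A = hours_X / hours_Y = 7/7 = 1 units of Y
Opportunity cost of X for Country B = hours_X / hours_Y = 5/4 = 5/4 units of Y
Terms of trade must be between the two opportunity costs.
Range: 1 to 5/4

1 to 5/4


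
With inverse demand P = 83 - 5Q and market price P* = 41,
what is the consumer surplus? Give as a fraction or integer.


Maximum willingness to pay (at Q=0): P_max = 83
Quantity demanded at P* = 41:
Q* = (83 - 41)/5 = 42/5
CS = (1/2) * Q* * (P_max - P*)
CS = (1/2) * 42/5 * (83 - 41)
CS = (1/2) * 42/5 * 42 = 882/5

882/5


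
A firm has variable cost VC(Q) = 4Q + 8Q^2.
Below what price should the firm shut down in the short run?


AVC(Q) = VC(Q)/Q = 4 + 8Q
AVC is increasing in Q, so minimum AVC is at Q -> 0+.
Min AVC = 4
The firm should shut down if P < 4.

4


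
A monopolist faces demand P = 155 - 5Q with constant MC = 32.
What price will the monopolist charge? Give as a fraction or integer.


MR = 155 - 10Q
Set MR = MC: 155 - 10Q = 32
Q* = 123/10
Substitute into demand:
P* = 155 - 5*123/10 = 187/2

187/2


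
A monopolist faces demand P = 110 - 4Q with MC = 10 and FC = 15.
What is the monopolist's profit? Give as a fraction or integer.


MR = MC: 110 - 8Q = 10
Q* = 25/2
P* = 110 - 4*25/2 = 60
Profit = (P* - MC)*Q* - FC
= (60 - 10)*25/2 - 15
= 50*25/2 - 15
= 625 - 15 = 610

610


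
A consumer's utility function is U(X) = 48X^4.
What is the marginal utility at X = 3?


MU = dU/dX = 48*4*X^(4-1)
MU = 192*X^3
At X = 3:
MU = 192 * 3^3
MU = 192 * 27 = 5184

5184


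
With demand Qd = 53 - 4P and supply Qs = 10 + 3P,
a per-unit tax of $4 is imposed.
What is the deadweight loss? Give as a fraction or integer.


Pre-tax equilibrium quantity: Q* = 199/7
Post-tax equilibrium quantity: Q_tax = 151/7
Reduction in quantity: Q* - Q_tax = 48/7
DWL = (1/2) * tax * (Q* - Q_tax)
DWL = (1/2) * 4 * 48/7 = 96/7

96/7


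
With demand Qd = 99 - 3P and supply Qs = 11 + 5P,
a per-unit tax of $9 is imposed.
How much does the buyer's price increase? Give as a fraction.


With a per-unit tax, the buyer's price increase depends on relative slopes.
Supply slope: d = 5, Demand slope: b = 3
Buyer's price increase = d * tax / (b + d)
= 5 * 9 / (3 + 5)
= 45 / 8 = 45/8

45/8


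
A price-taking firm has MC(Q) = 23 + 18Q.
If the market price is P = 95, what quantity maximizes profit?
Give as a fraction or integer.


In perfect competition, profit is maximized where P = MC.
95 = 23 + 18Q
72 = 18Q
Q* = 72/18 = 4

4


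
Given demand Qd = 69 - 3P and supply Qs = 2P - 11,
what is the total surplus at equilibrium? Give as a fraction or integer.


Find equilibrium: 69 - 3P = 2P - 11
69 + 11 = 5P
P* = 80/5 = 16
Q* = 2*16 - 11 = 21
Inverse demand: P = 23 - Q/3, so P_max = 23
Inverse supply: P = 11/2 + Q/2, so P_min = 11/2
CS = (1/2) * 21 * (23 - 16) = 147/2
PS = (1/2) * 21 * (16 - 11/2) = 441/4
TS = CS + PS = 147/2 + 441/4 = 735/4

735/4


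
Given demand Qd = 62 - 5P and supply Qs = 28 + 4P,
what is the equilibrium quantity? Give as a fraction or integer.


First find equilibrium price:
62 - 5P = 28 + 4P
P* = 34/9 = 34/9
Then substitute into demand:
Q* = 62 - 5 * 34/9 = 388/9

388/9


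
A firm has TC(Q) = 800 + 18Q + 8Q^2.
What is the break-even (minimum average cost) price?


AC(Q) = 800/Q + 18 + 8Q
To minimize: dAC/dQ = -800/Q^2 + 8 = 0
Q^2 = 800/8 = 100
Q* = 10
Min AC = 800/10 + 18 + 8*10
Min AC = 80 + 18 + 80 = 178

178


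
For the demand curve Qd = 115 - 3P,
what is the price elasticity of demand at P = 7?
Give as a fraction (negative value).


dQ/dP = -3
At P = 7: Q = 115 - 3*7 = 94
E = (dQ/dP)(P/Q) = (-3)(7/94) = -21/94

-21/94


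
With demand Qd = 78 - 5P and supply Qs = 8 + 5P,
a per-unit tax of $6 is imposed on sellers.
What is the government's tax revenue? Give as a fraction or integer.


With tax on sellers, new supply: Qs' = 8 + 5(P - 6)
= 5P - 22
New equilibrium quantity:
Q_new = 28
Tax revenue = tax * Q_new = 6 * 28 = 168

168


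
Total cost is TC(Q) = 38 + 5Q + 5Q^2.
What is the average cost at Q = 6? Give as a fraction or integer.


TC(6) = 38 + 5*6 + 5*6^2
TC(6) = 38 + 30 + 180 = 248
AC = TC/Q = 248/6 = 124/3

124/3


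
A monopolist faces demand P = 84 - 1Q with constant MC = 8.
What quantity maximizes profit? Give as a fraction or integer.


TR = P*Q = (84 - 1Q)Q = 84Q - 1Q^2
MR = dTR/dQ = 84 - 2Q
Set MR = MC:
84 - 2Q = 8
76 = 2Q
Q* = 76/2 = 38

38


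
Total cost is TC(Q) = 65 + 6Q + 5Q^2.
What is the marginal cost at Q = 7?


MC = dTC/dQ = 6 + 2*5*Q
At Q = 7:
MC = 6 + 10*7
MC = 6 + 70 = 76

76


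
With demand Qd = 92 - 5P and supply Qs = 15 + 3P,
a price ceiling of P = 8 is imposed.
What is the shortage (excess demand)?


At P = 8:
Qd = 92 - 5*8 = 52
Qs = 15 + 3*8 = 39
Shortage = Qd - Qs = 52 - 39 = 13

13


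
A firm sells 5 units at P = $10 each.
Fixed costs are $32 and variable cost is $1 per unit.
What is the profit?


Total Revenue = P * Q = 10 * 5 = $50
Total Cost = FC + VC*Q = 32 + 1*5 = $37
Profit = TR - TC = 50 - 37 = $13

$13


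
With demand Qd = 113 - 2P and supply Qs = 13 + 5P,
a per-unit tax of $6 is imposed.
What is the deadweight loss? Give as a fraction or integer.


Pre-tax equilibrium quantity: Q* = 591/7
Post-tax equilibrium quantity: Q_tax = 531/7
Reduction in quantity: Q* - Q_tax = 60/7
DWL = (1/2) * tax * (Q* - Q_tax)
DWL = (1/2) * 6 * 60/7 = 180/7

180/7
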